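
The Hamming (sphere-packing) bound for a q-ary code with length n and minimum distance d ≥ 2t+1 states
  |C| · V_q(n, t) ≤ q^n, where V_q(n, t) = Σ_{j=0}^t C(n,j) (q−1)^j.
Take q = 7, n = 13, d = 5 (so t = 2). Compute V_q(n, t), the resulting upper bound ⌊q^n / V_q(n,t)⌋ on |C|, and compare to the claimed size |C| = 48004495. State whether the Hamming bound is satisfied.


V_q(n, t) = 2887, q^n = 96889010407, Hamming bound = 33560446, |C| = 48004495 > bound (violated).

Step 1: Compute V_q(n, t) = Σ_{j=0}^2 C(n, j) (q−1)^j.
  j = 0: C(13,0)·(6)^0 = 1·1 = 1.
  j = 1: C(13,1)·(6)^1 = 13·6 = 78.
  j = 2: C(13,2)·(6)^2 = 78·36 = 2808.
  V_q(n, t) = 1 + 78 + 2808 = 2887.
Step 2: q^n = 7^13 = 96889010407.
Step 3: Hamming bound ⌊q^n / V_q(n,t)⌋ = ⌊96889010407/2887⌋ = 33560446.
Step 4: Compare |C| = 48004495 to 33560446: violated.
The claimed |C| lies above the Hamming bound, so no 7-ary code of length 13 with d ≥ 5 can have 48004495 codewords.


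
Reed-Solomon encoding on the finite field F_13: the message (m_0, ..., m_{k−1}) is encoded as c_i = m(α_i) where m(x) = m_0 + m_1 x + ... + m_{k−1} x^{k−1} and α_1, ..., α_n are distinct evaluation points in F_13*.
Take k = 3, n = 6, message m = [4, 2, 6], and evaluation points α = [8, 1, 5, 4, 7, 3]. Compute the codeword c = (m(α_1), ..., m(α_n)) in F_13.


c = [1, 12, 8, 4, 0, 12]

Message polynomial: m(x) = 4 + 2·x + 6·x^2 (mod 13).
For each evaluation point α_i, compute m(α_i) mod 13:
  α_1 = 8: Horner steps 6 → 11 → 1, so m(8) = 1.
  α_2 = 1: Horner steps 6 → 8 → 12, so m(1) = 12.
  α_3 = 5: Horner steps 6 → 6 → 8, so m(5) = 8.
  α_4 = 4: Horner steps 6 → 0 → 4, so m(4) = 4.
  α_5 = 7: Horner steps 6 → 5 → 0, so m(7) = 0.
  α_6 = 3: Horner steps 6 → 7 → 12, so m(3) = 12.
Codeword c = [1, 12, 8, 4, 0, 12] ∈ F_13^6.


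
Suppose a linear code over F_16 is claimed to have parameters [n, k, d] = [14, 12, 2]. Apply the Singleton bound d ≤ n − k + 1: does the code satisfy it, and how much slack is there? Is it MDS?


Singleton RHS = n − k + 1 = 3, slack = 1, bound satisfied, not MDS.

Singleton bound: d ≤ n − k + 1.
Here n = 14, k = 12, so n − k + 1 = 3.
Given d = 2, check d ≤ 3: YES.
Slack = (n − k + 1) − d = 1.
The code is NOT MDS (slack = 1 > 0).
Description: the claimed parameters are [14, 12, 2]_16; such a code would be non-MDS.


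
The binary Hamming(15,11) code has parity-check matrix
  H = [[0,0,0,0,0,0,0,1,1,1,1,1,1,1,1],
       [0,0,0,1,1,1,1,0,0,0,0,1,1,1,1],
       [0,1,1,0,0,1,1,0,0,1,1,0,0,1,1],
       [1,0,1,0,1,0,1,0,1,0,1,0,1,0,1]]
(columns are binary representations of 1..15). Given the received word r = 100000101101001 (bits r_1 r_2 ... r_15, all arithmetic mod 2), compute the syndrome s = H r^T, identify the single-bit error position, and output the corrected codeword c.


s = (0, 1, 1, 0)^T, error position = 6, corrected codeword c = 100001101101001

Compute s = H r^T mod 2 one row at a time:
  s_1 = 0 + 1 + 1 + 0 + 1 + 0 + 0 + 1 = 4 ≡ 0 (mod 2).
  s_2 = 0 + 0 + 0 + 1 + 1 + 0 + 0 + 1 = 3 ≡ 1 (mod 2).
  s_3 = 0 + 0 + 0 + 1 + 1 + 0 + 0 + 1 = 3 ≡ 1 (mod 2).
  s_4 = 1 + 0 + 0 + 1 + 1 + 0 + 0 + 1 = 4 ≡ 0 (mod 2).
s = (0, 1, 1, 0)^T — this equals column 6 of H (binary 0110), so error is at position 6.
Correct: flip bit 6 of r = 100000101101001 to get c = 100001101101001.


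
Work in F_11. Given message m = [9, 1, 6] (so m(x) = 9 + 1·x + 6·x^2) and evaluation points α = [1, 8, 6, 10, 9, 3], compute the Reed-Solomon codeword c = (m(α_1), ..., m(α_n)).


c = [5, 5, 0, 3, 9, 0]

Message polynomial: m(x) = 9 + 1·x + 6·x^2 (mod 11).
For each evaluation point α_i, compute m(α_i) mod 11:
  α_1 = 1: Horner steps 6 → 7 → 5, so m(1) = 5.
  α_2 = 8: Horner steps 6 → 5 → 5, so m(8) = 5.
  α_3 = 6: Horner steps 6 → 4 → 0, so m(6) = 0.
  α_4 = 10: Horner steps 6 → 6 → 3, so m(10) = 3.
  α_5 = 9: Horner steps 6 → 0 → 9, so m(9) = 9.
  α_6 = 3: Horner steps 6 → 8 → 0, so m(3) = 0.
Codeword c = [5, 5, 0, 3, 9, 0] ∈ F_11^6.


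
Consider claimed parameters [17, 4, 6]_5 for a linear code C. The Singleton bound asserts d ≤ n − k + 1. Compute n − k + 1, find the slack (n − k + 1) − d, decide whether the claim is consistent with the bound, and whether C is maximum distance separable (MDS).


Singleton RHS = n − k + 1 = 14, slack = 8, bound satisfied, not MDS.

Singleton bound: d ≤ n − k + 1.
Here n = 17, k = 4, so n − k + 1 = 14.
Given d = 6, check d ≤ 14: YES.
Slack = (n − k + 1) − d = 8.
The code is NOT MDS (slack = 8 > 0).
Description: the claimed parameters are [17, 4, 6]_5; such a code would be non-MDS.


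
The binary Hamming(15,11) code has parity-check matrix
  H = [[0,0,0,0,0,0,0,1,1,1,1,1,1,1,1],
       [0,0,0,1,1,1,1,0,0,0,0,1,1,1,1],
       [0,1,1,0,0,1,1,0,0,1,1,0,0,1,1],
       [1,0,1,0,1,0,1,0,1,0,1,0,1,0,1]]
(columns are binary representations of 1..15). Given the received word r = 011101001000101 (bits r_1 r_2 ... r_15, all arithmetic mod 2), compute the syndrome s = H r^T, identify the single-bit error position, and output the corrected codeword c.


s = (1, 0, 0, 0)^T, error position = 8, corrected codeword c = 011101011000101

Compute s = H r^T mod 2 one row at a time:
  s_1 = 0 + 1 + 0 + 0 + 0 + 1 + 0 + 1 = 3 ≡ 1 (mod 2).
  s_2 = 1 + 0 + 1 + 0 + 0 + 1 + 0 + 1 = 4 ≡ 0 (mod 2).
  s_3 = 1 + 1 + 1 + 0 + 0 + 0 + 0 + 1 = 4 ≡ 0 (mod 2).
  s_4 = 0 + 1 + 0 + 0 + 1 + 0 + 1 + 1 = 4 ≡ 0 (mod 2).
s = (1, 0, 0, 0)^T — this equals column 8 of H (binary 1000), so error is at position 8.
Correct: flip bit 8 of r = 011101001000101 to get c = 011101011000101.


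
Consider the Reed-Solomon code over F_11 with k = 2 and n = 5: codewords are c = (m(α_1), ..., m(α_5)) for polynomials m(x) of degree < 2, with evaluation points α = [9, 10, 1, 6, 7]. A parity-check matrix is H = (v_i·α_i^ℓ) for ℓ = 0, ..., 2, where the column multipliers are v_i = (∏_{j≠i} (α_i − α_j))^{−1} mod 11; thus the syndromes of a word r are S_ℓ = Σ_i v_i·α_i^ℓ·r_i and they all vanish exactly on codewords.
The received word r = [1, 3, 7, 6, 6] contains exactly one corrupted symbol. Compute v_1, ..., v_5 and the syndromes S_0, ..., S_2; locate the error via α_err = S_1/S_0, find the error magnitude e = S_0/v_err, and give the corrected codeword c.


S = (3, 10, 4), error at position 5, error magnitude e = 9, c = [1, 3, 7, 6, 8].

Step 1: column multipliers v_i = (∏_{j≠i}(α_i − α_j))^{−1} mod 11.
  i = 1 (α = 9): (9−10)(9−1)(9−6)(9−7) = (−1)·8·3·2 = −48 ≡ 7, so v_1 = 7^{−1} = 8 (mod 11).
  i = 2 (α = 10): (10−9)(10−1)(10−6)(10−7) = 1·9·4·3 = 108 ≡ 9, so v_2 = 9^{−1} = 5 (mod 11).
  i = 3 (α = 1): (1−9)(1−10)(1−6)(1−7) = (−8)·(−9)·(−5)·(−6) = 2160 ≡ 4, so v_3 = 4^{−1} = 3 (mod 11).
  i = 4 (α = 6): (6−9)(6−10)(6−1)(6−7) = (−3)·(−4)·5·(−1) = −60 ≡ 6, so v_4 = 6^{−1} = 2 (mod 11).
  i = 5 (α = 7): (7−9)(7−10)(7−1)(7−6) = (−2)·(−3)·6·1 = 36 ≡ 3, so v_5 = 3^{−1} = 4 (mod 11).
  v = [8, 5, 3, 2, 4].
Step 2: syndromes of r = [1, 3, 7, 6, 6] (all sums mod 11).
  S_0 = Σ v_i r_i = 8·1 + 5·3 + 3·7 + 2·6 + 4·6 = 80 ≡ 3.
  S_1 = Σ v_i α_i r_i = 8·9·1 + 5·10·3 + 3·1·7 + 2·6·6 + 4·7·6 = 483 ≡ 10.
  α_i^2 mod 11 = [4, 1, 1, 3, 5].
  S_2 = Σ v_i α_i^2 r_i = 8·4·1 + 5·1·3 + 3·1·7 + 2·3·6 + 4·5·6 = 224 ≡ 4.
  S = (3, 10, 4) ≠ 0, so r is not a codeword (an error is present).
Step 3: locate the error. For a single error e at position i, S_ℓ = v_i·e·α_i^ℓ, so α_err = S_1/S_0.
  S_0^{−1} = 3^{−1} = 4 (mod 11), so α_err = 10·4 = 40 ≡ 7 = α_5. Error position i = 5.
  Consistency check: S_2/S_1 = 4·10 = 40 ≡ 7 = α_err ✓ (single-error assumption holds).
Step 4: error magnitude e = S_0/v_5 = S_0·∏_{j≠5}(α_5 − α_j) = 3·3 = 9 ≡ 9 (mod 11).
Step 5: correct position 5: c_5 = r_5 − e = 6 − 9 ≡ 8 (mod 11). Hence c = [1, 3, 7, 6, 8].
  Check: interpolating c through the α_i gives m(x) = 5 + 2·x (degree < 2) with m(α_i) = c_i for every i, so c is indeed a codeword.


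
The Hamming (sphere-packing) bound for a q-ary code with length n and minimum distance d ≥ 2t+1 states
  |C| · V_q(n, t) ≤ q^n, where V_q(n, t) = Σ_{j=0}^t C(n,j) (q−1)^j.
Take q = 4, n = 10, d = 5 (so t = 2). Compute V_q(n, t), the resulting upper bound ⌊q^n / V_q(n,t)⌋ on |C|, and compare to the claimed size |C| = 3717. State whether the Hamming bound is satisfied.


V_q(n, t) = 436, q^n = 1048576, Hamming bound = 2404, |C| = 3717 > bound (violated).

Step 1: Compute V_q(n, t) = Σ_{j=0}^2 C(n, j) (q−1)^j.
  j = 0: C(10,0)·(3)^0 = 1·1 = 1.
  j = 1: C(10,1)·(3)^1 = 10·3 = 30.
  j = 2: C(10,2)·(3)^2 = 45·9 = 405.
  V_q(n, t) = 1 + 30 + 405 = 436.
Step 2: q^n = 4^10 = 1048576.
Step 3: Hamming bound ⌊q^n / V_q(n,t)⌋ = ⌊1048576/436⌋ = 2404.
Step 4: Compare |C| = 3717 to 2404: violated.
The claimed |C| lies above the Hamming bound, so no 4-ary code of length 10 with d ≥ 5 can have 3717 codewords.


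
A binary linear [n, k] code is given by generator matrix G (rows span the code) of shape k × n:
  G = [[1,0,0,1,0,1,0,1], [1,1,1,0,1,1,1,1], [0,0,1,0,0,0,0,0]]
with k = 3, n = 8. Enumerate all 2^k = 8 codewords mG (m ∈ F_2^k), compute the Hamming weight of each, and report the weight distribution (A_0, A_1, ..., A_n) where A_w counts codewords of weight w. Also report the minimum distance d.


Weight distribution: A_0 = 1, A_1 = 1, A_4 = 2, A_5 = 2, A_6 = 1, A_7 = 1. Minimum distance d = 1.

Enumerate all 2^3 = 8 messages m ∈ F_2^3.
For each, compute codeword c = mG in F_2^8, then tally its weight.
  m = 000 → c = 00000000, weight = 0.
  m = 100 → c = 10010101, weight = 4.
  m = 010 → c = 11101111, weight = 7.
  m = 110 → c = 01111010, weight = 5.
  m = 001 → c = 00100000, weight = 1.
  m = 101 → c = 10110101, weight = 5.
  m = 011 → c = 11001111, weight = 6.
  m = 111 → c = 01011010, weight = 4.
Tally weights:
  weight 0: 1 codewords.
  weight 1: 1 codewords.
  weight 4: 2 codewords.
  weight 5: 2 codewords.
  weight 6: 1 codewords.
  weight 7: 1 codewords.
Minimum distance d = smallest w > 0 with A_w > 0 = 1.
Sanity: Σ A_w = 8 = 2^3 = 8 ✓.


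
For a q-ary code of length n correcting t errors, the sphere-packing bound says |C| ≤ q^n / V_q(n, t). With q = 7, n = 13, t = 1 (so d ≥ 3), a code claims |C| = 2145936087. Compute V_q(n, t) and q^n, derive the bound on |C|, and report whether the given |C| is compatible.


V_q(n, t) = 79, q^n = 96889010407, Hamming bound = 1226443169, |C| = 2145936087 > bound (violated).

Step 1: Compute V_q(n, t) = Σ_{j=0}^1 C(n, j) (q−1)^j.
  j = 0: C(13,0)·(6)^0 = 1·1 = 1.
  j = 1: C(13,1)·(6)^1 = 13·6 = 78.
  V_q(n, t) = 1 + 78 = 79.
Step 2: q^n = 7^13 = 96889010407.
Step 3: Hamming bound ⌊q^n / V_q(n,t)⌋ = ⌊96889010407/79⌋ = 1226443169.
Step 4: Compare |C| = 2145936087 to 1226443169: violated.
The claimed |C| lies above the Hamming bound, so no 7-ary code of length 13 with d ≥ 3 can have 2145936087 codewords.


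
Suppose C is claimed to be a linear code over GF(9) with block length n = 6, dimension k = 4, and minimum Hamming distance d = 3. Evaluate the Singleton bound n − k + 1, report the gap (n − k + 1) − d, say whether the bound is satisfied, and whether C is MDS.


Singleton RHS = n − k + 1 = 3, slack = 0, bound satisfied, MDS.

Singleton bound: d ≤ n − k + 1.
Here n = 6, k = 4, so n − k + 1 = 3.
Given d = 3, check d ≤ 3: YES.
Slack = (n − k + 1) − d = 0.
The code is MDS (slack = 0).
Description: the claimed parameters are [6, 4, 3]_9; such a code would be MDS (meets Singleton bound).


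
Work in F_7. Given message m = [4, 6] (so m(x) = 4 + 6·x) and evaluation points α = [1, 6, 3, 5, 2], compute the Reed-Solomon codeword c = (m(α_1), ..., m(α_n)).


c = [3, 5, 1, 6, 2]

Message polynomial: m(x) = 4 + 6·x (mod 7).
For each evaluation point α_i, compute m(α_i) mod 7:
  α_1 = 1: Horner steps 6 → 3, so m(1) = 3.
  α_2 = 6: Horner steps 6 → 5, so m(6) = 5.
  α_3 = 3: Horner steps 6 → 1, so m(3) = 1.
  α_4 = 5: Horner steps 6 → 6, so m(5) = 6.
  α_5 = 2: Horner steps 6 → 2, so m(2) = 2.
Codeword c = [3, 5, 1, 6, 2] ∈ F_7^5.


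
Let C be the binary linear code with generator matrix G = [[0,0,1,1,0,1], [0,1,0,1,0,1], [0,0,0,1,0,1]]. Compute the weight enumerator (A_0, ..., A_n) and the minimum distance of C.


Weight distribution: A_0 = 1, A_1 = 2, A_2 = 2, A_3 = 2, A_4 = 1. Minimum distance d = 1.

Enumerate all 2^3 = 8 messages m ∈ F_2^3.
For each, compute codeword c = mG in F_2^6, then tally its weight.
  m = 000 → c = 000000, weight = 0.
  m = 100 → c = 001101, weight = 3.
  m = 010 → c = 010101, weight = 3.
  m = 110 → c = 011000, weight = 2.
  m = 001 → c = 000101, weight = 2.
  m = 101 → c = 001000, weight = 1.
  m = 011 → c = 010000, weight = 1.
  m = 111 → c = 011101, weight = 4.
Tally weights:
  weight 0: 1 codewords.
  weight 1: 2 codewords.
  weight 2: 2 codewords.
  weight 3: 2 codewords.
  weight 4: 1 codewords.
Minimum distance d = smallest w > 0 with A_w > 0 = 1.
Sanity: Σ A_w = 8 = 2^3 = 8 ✓.


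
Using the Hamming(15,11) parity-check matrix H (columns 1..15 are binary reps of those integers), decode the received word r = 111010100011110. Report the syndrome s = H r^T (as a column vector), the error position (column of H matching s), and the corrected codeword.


s = (0, 1, 1, 0)^T, error position = 6, corrected codeword c = 111011100011110

Compute s = H r^T mod 2 one row at a time:
  s_1 = 0 + 0 + 0 + 1 + 1 + 1 + 1 + 0 = 4 ≡ 0 (mod 2).
  s_2 = 0 + 1 + 0 + 1 + 1 + 1 + 1 + 0 = 5 ≡ 1 (mod 2).
  s_3 = 1 + 1 + 0 + 1 + 0 + 1 + 1 + 0 = 5 ≡ 1 (mod 2).
  s_4 = 1 + 1 + 1 + 1 + 0 + 1 + 1 + 0 = 6 ≡ 0 (mod 2).
s = (0, 1, 1, 0)^T — this equals column 6 of H (binary 0110), so error is at position 6.
Correct: flip bit 6 of r = 111010100011110 to get c = 111011100011110.


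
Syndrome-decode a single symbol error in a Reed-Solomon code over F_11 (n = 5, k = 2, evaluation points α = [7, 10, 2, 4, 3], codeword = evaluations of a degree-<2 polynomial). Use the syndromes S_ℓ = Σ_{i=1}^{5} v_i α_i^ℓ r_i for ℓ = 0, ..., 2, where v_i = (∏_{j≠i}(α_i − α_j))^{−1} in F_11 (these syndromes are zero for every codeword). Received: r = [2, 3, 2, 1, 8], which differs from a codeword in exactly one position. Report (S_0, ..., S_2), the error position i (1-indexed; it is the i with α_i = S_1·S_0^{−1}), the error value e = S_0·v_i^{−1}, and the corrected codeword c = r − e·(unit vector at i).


S = (3, 6, 1), error at position 3, error magnitude e = 9, c = [2, 3, 4, 1, 8].

Step 1: column multipliers v_i = (∏_{j≠i}(α_i − α_j))^{−1} mod 11.
  i = 1 (α = 7): (7−10)(7−2)(7−4)(7−3) = (−3)·5·3·4 = −180 ≡ 7, so v_1 = 7^{−1} = 8 (mod 11).
  i = 2 (α = 10): (10−7)(10−2)(10−4)(10−3) = 3·8·6·7 = 1008 ≡ 7, so v_2 = 7^{−1} = 8 (mod 11).
  i = 3 (α = 2): (2−7)(2−10)(2−4)(2−3) = (−5)·(−8)·(−2)·(−1) = 80 ≡ 3, so v_3 = 3^{−1} = 4 (mod 11).
  i = 4 (α = 4): (4−7)(4−10)(4−2)(4−3) = (−3)·(−6)·2·1 = 36 ≡ 3, so v_4 = 3^{−1} = 4 (mod 11).
  i = 5 (α = 3): (3−7)(3−10)(3−2)(3−4) = (−4)·(−7)·1·(−1) = −28 ≡ 5, so v_5 = 5^{−1} = 9 (mod 11).
  v = [8, 8, 4, 4, 9].
Step 2: syndromes of r = [2, 3, 2, 1, 8] (all sums mod 11).
  S_0 = Σ v_i r_i = 8·2 + 8·3 + 4·2 + 4·1 + 9·8 = 124 ≡ 3.
  S_1 = Σ v_i α_i r_i = 8·7·2 + 8·10·3 + 4·2·2 + 4·4·1 + 9·3·8 = 600 ≡ 6.
  α_i^2 mod 11 = [5, 1, 4, 5, 9].
  S_2 = Σ v_i α_i^2 r_i = 8·5·2 + 8·1·3 + 4·4·2 + 4·5·1 + 9·9·8 = 804 ≡ 1.
  S = (3, 6, 1) ≠ 0, so r is not a codeword (an error is present).
Step 3: locate the error. For a single error e at position i, S_ℓ = v_i·e·α_i^ℓ, so α_err = S_1/S_0.
  S_0^{−1} = 3^{−1} = 4 (mod 11), so α_err = 6·4 = 24 ≡ 2 = α_3. Error position i = 3.
  Consistency check: S_2/S_1 = 1·2 = 2 ≡ 2 = α_err ✓ (single-error assumption holds).
Step 4: error magnitude e = S_0/v_3 = S_0·∏_{j≠3}(α_3 − α_j) = 3·3 = 9 ≡ 9 (mod 11).
Step 5: correct position 3: c_3 = r_3 − e = 2 − 9 ≡ 4 (mod 11). Hence c = [2, 3, 4, 1, 8].
  Check: interpolating c through the α_i gives m(x) = 7 + 4·x (degree < 2) with m(α_i) = c_i for every i, so c is indeed a codeword.


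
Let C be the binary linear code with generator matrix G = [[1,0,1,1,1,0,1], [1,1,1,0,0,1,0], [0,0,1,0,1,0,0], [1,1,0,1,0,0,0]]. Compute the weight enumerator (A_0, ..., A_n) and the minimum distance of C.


Weight distribution: A_0 = 1, A_2 = 2, A_3 = 4, A_4 = 5, A_5 = 4. Minimum distance d = 2.

Enumerate all 2^4 = 16 messages m ∈ F_2^4.
For each, compute codeword c = mG in F_2^7, then tally its weight.
  m = 0000 → c = 0000000, weight = 0.
  m = 1000 → c = 1011101, weight = 5.
  m = 0100 → c = 1110010, weight = 4.
  m = 1100 → c = 0101111, weight = 5.
  m = 0010 → c = 0010100, weight = 2.
  m = 1010 → c = 1001001, weight = 3.
  m = 0110 → c = 1100110, weight = 4.
  m = 1110 → c = 0111011, weight = 5.
  m = 0001 → c = 1101000, weight = 3.
  m = 1001 → c = 0110101, weight = 4.
  m = 0101 → c = 0011010, weight = 3.
  m = 1101 → c = 1000111, weight = 4.
  m = 0011 → c = 1111100, weight = 5.
  m = 1011 → c = 0100001, weight = 2.
  m = 0111 → c = 0001110, weight = 3.
  m = 1111 → c = 1010011, weight = 4.
Tally weights:
  weight 0: 1 codewords.
  weight 2: 2 codewords.
  weight 3: 4 codewords.
  weight 4: 5 codewords.
  weight 5: 4 codewords.
Minimum distance d = smallest w > 0 with A_w > 0 = 2.
Sanity: Σ A_w = 16 = 2^4 = 16 ✓.


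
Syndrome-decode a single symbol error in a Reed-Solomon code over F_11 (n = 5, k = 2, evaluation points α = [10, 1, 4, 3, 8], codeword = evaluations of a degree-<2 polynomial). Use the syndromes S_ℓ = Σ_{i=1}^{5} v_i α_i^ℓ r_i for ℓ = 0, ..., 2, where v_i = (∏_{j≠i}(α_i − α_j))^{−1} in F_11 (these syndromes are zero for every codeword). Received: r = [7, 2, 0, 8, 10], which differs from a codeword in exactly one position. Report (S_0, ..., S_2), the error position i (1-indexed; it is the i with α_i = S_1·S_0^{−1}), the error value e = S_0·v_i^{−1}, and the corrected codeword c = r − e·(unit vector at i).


S = (7, 1, 8), error at position 5, error magnitude e = 9, c = [7, 2, 0, 8, 1].

Step 1: column multipliers v_i = (∏_{j≠i}(α_i − α_j))^{−1} mod 11.
  i = 1 (α = 10): (10−1)(10−4)(10−3)(10−8) = 9·6·7·2 = 756 ≡ 8, so v_1 = 8^{−1} = 7 (mod 11).
  i = 2 (α = 1): (1−10)(1−4)(1−3)(1−8) = (−9)·(−3)·(−2)·(−7) = 378 ≡ 4, so v_2 = 4^{−1} = 3 (mod 11).
  i = 3 (α = 4): (4−10)(4−1)(4−3)(4−8) = (−6)·3·1·(−4) = 72 ≡ 6, so v_3 = 6^{−1} = 2 (mod 11).
  i = 4 (α = 3): (3−10)(3−1)(3−4)(3−8) = (−7)·2·(−1)·(−5) = −70 ≡ 7, so v_4 = 7^{−1} = 8 (mod 11).
  i = 5 (α = 8): (8−10)(8−1)(8−4)(8−3) = (−2)·7·4·5 = −280 ≡ 6, so v_5 = 6^{−1} = 2 (mod 11).
  v = [7, 3, 2, 8, 2].
Step 2: syndromes of r = [7, 2, 0, 8, 10] (all sums mod 11).
  S_0 = Σ v_i r_i = 7·7 + 3·2 + 2·0 + 8·8 + 2·10 = 139 ≡ 7.
  S_1 = Σ v_i α_i r_i = 7·10·7 + 3·1·2 + 2·4·0 + 8·3·8 + 2·8·10 = 848 ≡ 1.
  α_i^2 mod 11 = [1, 1, 5, 9, 9].
  S_2 = Σ v_i α_i^2 r_i = 7·1·7 + 3·1·2 + 2·5·0 + 8·9·8 + 2·9·10 = 811 ≡ 8.
  S = (7, 1, 8) ≠ 0, so r is not a codeword (an error is present).
Step 3: locate the error. For a single error e at position i, S_ℓ = v_i·e·α_i^ℓ, so α_err = S_1/S_0.
  S_0^{−1} = 7^{−1} = 8 (mod 11), so α_err = 1·8 = 8 ≡ 8 = α_5. Error position i = 5.
  Consistency check: S_2/S_1 = 8·1 = 8 ≡ 8 = α_err ✓ (single-error assumption holds).
Step 4: error magnitude e = S_0/v_5 = S_0·∏_{j≠5}(α_5 − α_j) = 7·6 = 42 ≡ 9 (mod 11).
Step 5: correct position 5: c_5 = r_5 − e = 10 − 9 ≡ 1 (mod 11). Hence c = [7, 2, 0, 8, 1].
  Check: interpolating c through the α_i gives m(x) = 10 + 3·x (degree < 2) with m(α_i) = c_i for every i, so c is indeed a codeword.


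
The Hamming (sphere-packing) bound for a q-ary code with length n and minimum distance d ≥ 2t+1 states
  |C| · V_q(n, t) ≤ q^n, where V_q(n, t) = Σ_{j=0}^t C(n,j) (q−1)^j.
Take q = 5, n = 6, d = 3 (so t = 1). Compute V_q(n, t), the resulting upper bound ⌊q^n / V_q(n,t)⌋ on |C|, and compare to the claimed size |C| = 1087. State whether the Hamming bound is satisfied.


V_q(n, t) = 25, q^n = 15625, Hamming bound = 625, |C| = 1087 > bound (violated).

Step 1: Compute V_q(n, t) = Σ_{j=0}^1 C(n, j) (q−1)^j.
  j = 0: C(6,0)·(4)^0 = 1·1 = 1.
  j = 1: C(6,1)·(4)^1 = 6·4 = 24.
  V_q(n, t) = 1 + 24 = 25.
Step 2: q^n = 5^6 = 15625.
Step 3: Hamming bound ⌊q^n / V_q(n,t)⌋ = ⌊15625/25⌋ = 625.
Step 4: Compare |C| = 1087 to 625: violated.
The claimed |C| lies above the Hamming bound, so no 5-ary code of length 6 with d ≥ 3 can have 1087 codewords.


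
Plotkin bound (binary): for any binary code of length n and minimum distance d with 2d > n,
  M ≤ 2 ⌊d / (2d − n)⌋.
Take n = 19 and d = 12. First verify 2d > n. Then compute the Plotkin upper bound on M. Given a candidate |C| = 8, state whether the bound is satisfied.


Plotkin bound M ≤ 4; given |C| = 8 > bound (violated).

Check applicability: 2d = 24, n = 19.
2d − n = 5 > 0, so Plotkin applies.
Compute d/(2d−n) = 12/5 ≈ 2.4000.
⌊d/(2d−n)⌋ = 2.
Plotkin bound: M ≤ 2·2 = 4.
Given |C| = 8, check: VIOLATED.
This |C| is above the Plotkin bound, so no binary code with n = 19, d = 12 and 8 codewords exists.


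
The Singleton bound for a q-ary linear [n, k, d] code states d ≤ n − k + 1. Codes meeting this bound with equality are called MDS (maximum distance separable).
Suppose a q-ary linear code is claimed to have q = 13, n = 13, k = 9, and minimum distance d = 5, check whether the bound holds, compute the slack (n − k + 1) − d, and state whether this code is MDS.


Singleton RHS = n − k + 1 = 5, slack = 0, bound satisfied, MDS.

Singleton bound: d ≤ n − k + 1.
Here n = 13, k = 9, so n − k + 1 = 5.
Given d = 5, check d ≤ 5: YES.
Slack = (n − k + 1) − d = 0.
The code is MDS (slack = 0).
Description: the claimed parameters are [13, 9, 5]_13; such a code would be MDS (meets Singleton bound).


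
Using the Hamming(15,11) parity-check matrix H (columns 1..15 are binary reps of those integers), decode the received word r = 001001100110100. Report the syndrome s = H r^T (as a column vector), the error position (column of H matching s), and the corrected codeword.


s = (1, 1, 1, 0)^T, error position = 14, corrected codeword c = 001001100110110

Compute s = H r^T mod 2 one row at a time:
  s_1 = 0 + 0 + 1 + 1 + 0 + 1 + 0 + 0 = 3 ≡ 1 (mod 2).
  s_2 = 0 + 0 + 1 + 1 + 0 + 1 + 0 + 0 = 3 ≡ 1 (mod 2).
  s_3 = 0 + 1 + 1 + 1 + 1 + 1 + 0 + 0 = 5 ≡ 1 (mod 2).
  s_4 = 0 + 1 + 0 + 1 + 0 + 1 + 1 + 0 = 4 ≡ 0 (mod 2).
s = (1, 1, 1, 0)^T — this equals column 14 of H (binary 1110), so error is at position 14.
Correct: flip bit 14 of r = 001001100110100 to get c = 001001100110110.


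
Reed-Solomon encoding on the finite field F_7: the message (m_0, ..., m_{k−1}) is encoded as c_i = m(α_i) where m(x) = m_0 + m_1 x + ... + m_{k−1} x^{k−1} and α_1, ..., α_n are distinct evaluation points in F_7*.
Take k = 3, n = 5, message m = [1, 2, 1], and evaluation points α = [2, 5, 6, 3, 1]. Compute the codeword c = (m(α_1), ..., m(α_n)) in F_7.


c = [2, 1, 0, 2, 4]

Message polynomial: m(x) = 1 + 2·x + 1·x^2 (mod 7).
For each evaluation point α_i, compute m(α_i) mod 7:
  α_1 = 2: Horner steps 1 → 4 → 2, so m(2) = 2.
  α_2 = 5: Horner steps 1 → 0 → 1, so m(5) = 1.
  α_3 = 6: Horner steps 1 → 1 → 0, so m(6) = 0.
  α_4 = 3: Horner steps 1 → 5 → 2, so m(3) = 2.
  α_5 = 1: Horner steps 1 → 3 → 4, so m(1) = 4.
Codeword c = [2, 1, 0, 2, 4] ∈ F_7^5.


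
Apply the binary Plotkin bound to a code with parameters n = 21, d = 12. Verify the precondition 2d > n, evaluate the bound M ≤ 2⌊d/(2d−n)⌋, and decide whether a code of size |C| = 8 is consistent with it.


Plotkin bound M ≤ 8; given |C| = 8 ≤ bound (satisfied).

Check applicability: 2d = 24, n = 21.
2d − n = 3 > 0, so Plotkin applies.
Compute d/(2d−n) = 12/3 ≈ 4.0000.
⌊d/(2d−n)⌋ = 4.
Plotkin bound: M ≤ 2·4 = 8.
Given |C| = 8, check: satisfied.
This |C| is at the Plotkin bound.


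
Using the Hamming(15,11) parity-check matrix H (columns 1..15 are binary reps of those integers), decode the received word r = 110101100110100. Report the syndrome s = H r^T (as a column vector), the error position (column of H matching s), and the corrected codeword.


s = (1, 0, 1, 0)^T, error position = 10, corrected codeword c = 110101100010100

Compute s = H r^T mod 2 one row at a time:
  s_1 = 0 + 0 + 1 + 1 + 0 + 1 + 0 + 0 = 3 ≡ 1 (mod 2).
  s_2 = 1 + 0 + 1 + 1 + 0 + 1 + 0 + 0 = 4 ≡ 0 (mod 2).
  s_3 = 1 + 0 + 1 + 1 + 1 + 1 + 0 + 0 = 5 ≡ 1 (mod 2).
  s_4 = 1 + 0 + 0 + 1 + 0 + 1 + 1 + 0 = 4 ≡ 0 (mod 2).
s = (1, 0, 1, 0)^T — this equals column 10 of H (binary 1010), so error is at position 10.
Correct: flip bit 10 of r = 110101100110100 to get c = 110101100010100.


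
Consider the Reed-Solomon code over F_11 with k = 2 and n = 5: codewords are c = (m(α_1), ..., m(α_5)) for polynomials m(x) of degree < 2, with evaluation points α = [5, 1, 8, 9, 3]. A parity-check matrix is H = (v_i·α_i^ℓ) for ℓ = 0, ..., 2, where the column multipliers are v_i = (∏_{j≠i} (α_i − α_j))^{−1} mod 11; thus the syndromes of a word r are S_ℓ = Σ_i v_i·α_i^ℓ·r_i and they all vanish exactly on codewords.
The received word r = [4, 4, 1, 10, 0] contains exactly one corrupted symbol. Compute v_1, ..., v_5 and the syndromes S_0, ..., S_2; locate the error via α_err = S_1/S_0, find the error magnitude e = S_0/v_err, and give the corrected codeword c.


S = (1, 5, 3), error at position 1, error magnitude e = 8, c = [7, 4, 1, 10, 0].

Step 1: column multipliers v_i = (∏_{j≠i}(α_i − α_j))^{−1} mod 11.
  i = 1 (α = 5): (5−1)(5−8)(5−9)(5−3) = 4·(−3)·(−4)·2 = 96 ≡ 8, so v_1 = 8^{−1} = 7 (mod 11).
  i = 2 (α = 1): (1−5)(1−8)(1−9)(1−3) = (−4)·(−7)·(−8)·(−2) = 448 ≡ 8, so v_2 = 8^{−1} = 7 (mod 11).
  i = 3 (α = 8): (8−5)(8−1)(8−9)(8−3) = 3·7·(−1)·5 = −105 ≡ 5, so v_3 = 5^{−1} = 9 (mod 11).
  i = 4 (α = 9): (9−5)(9−1)(9−8)(9−3) = 4·8·1·6 = 192 ≡ 5, so v_4 = 5^{−1} = 9 (mod 11).
  i = 5 (α = 3): (3−5)(3−1)(3−8)(3−9) = (−2)·2·(−5)·(−6) = −120 ≡ 1, so v_5 = 1^{−1} = 1 (mod 11).
  v = [7, 7, 9, 9, 1].
Step 2: syndromes of r = [4, 4, 1, 10, 0] (all sums mod 11).
  S_0 = Σ v_i r_i = 7·4 + 7·4 + 9·1 + 9·10 + 1·0 = 155 ≡ 1.
  S_1 = Σ v_i α_i r_i = 7·5·4 + 7·1·4 + 9·8·1 + 9·9·10 + 1·3·0 = 1050 ≡ 5.
  α_i^2 mod 11 = [3, 1, 9, 4, 9].
  S_2 = Σ v_i α_i^2 r_i = 7·3·4 + 7·1·4 + 9·9·1 + 9·4·10 + 1·9·0 = 553 ≡ 3.
  S = (1, 5, 3) ≠ 0, so r is not a codeword (an error is present).
Step 3: locate the error. For a single error e at position i, S_ℓ = v_i·e·α_i^ℓ, so α_err = S_1/S_0.
  S_0^{−1} = 1^{−1} = 1 (mod 11), so α_err = 5·1 = 5 ≡ 5 = α_1. Error position i = 1.
  Consistency check: S_2/S_1 = 3·9 = 27 ≡ 5 = α_err ✓ (single-error assumption holds).
Step 4: error magnitude e = S_0/v_1 = S_0·∏_{j≠1}(α_1 − α_j) = 1·8 = 8 ≡ 8 (mod 11).
Step 5: correct position 1: c_1 = r_1 − e = 4 − 8 ≡ 7 (mod 11). Hence c = [7, 4, 1, 10, 0].
  Check: interpolating c through the α_i gives m(x) = 6 + 9·x (degree < 2) with m(α_i) = c_i for every i, so c is indeed a codeword.


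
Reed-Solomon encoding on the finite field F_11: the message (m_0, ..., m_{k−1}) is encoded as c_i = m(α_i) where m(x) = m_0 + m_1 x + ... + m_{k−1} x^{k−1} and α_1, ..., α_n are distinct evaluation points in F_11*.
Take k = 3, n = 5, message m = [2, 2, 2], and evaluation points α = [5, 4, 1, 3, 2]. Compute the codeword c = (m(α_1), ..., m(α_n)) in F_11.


c = [7, 9, 6, 4, 3]

Message polynomial: m(x) = 2 + 2·x + 2·x^2 (mod 11).
For each evaluation point α_i, compute m(α_i) mod 11:
  α_1 = 5: Horner steps 2 → 1 → 7, so m(5) = 7.
  α_2 = 4: Horner steps 2 → 10 → 9, so m(4) = 9.
  α_3 = 1: Horner steps 2 → 4 → 6, so m(1) = 6.
  α_4 = 3: Horner steps 2 → 8 → 4, so m(3) = 4.
  α_5 = 2: Horner steps 2 → 6 → 3, so m(2) = 3.
Codeword c = [7, 9, 6, 4, 3] ∈ F_11^5.


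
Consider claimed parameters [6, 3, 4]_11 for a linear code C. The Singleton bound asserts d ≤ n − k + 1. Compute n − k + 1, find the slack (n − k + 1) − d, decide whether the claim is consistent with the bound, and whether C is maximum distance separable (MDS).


Singleton RHS = n − k + 1 = 4, slack = 0, bound satisfied, MDS.

Singleton bound: d ≤ n − k + 1.
Here n = 6, k = 3, so n − k + 1 = 4.
Given d = 4, check d ≤ 4: YES.
Slack = (n − k + 1) − d = 0.
The code is MDS (slack = 0).
Description: the claimed parameters are [6, 3, 4]_11; such a code would be MDS (meets Singleton bound).


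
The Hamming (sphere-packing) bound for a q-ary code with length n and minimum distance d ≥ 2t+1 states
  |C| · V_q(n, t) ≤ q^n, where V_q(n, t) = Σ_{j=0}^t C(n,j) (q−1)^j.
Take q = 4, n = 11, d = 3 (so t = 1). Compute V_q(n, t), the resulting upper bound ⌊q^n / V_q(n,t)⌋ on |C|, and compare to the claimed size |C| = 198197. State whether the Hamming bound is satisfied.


V_q(n, t) = 34, q^n = 4194304, Hamming bound = 123361, |C| = 198197 > bound (violated).

Step 1: Compute V_q(n, t) = Σ_{j=0}^1 C(n, j) (q−1)^j.
  j = 0: C(11,0)·(3)^0 = 1·1 = 1.
  j = 1: C(11,1)·(3)^1 = 11·3 = 33.
  V_q(n, t) = 1 + 33 = 34.
Step 2: q^n = 4^11 = 4194304.
Step 3: Hamming bound ⌊q^n / V_q(n,t)⌋ = ⌊4194304/34⌋ = 123361.
Step 4: Compare |C| = 198197 to 123361: violated.
The claimed |C| lies above the Hamming bound, so no 4-ary code of length 11 with d ≥ 3 can have 198197 codewords.


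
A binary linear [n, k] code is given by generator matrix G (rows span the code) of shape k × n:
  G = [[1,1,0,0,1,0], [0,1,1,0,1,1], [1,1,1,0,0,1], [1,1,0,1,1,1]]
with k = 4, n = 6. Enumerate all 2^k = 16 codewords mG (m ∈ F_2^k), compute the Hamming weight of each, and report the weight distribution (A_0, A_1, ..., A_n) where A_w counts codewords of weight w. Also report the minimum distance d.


Weight distribution: A_0 = 1, A_1 = 1, A_2 = 2, A_3 = 6, A_4 = 5, A_5 = 1. Minimum distance d = 1.

Enumerate all 2^4 = 16 messages m ∈ F_2^4.
For each, compute codeword c = mG in F_2^6, then tally its weight.
  m = 0000 → c = 000000, weight = 0.
  m = 1000 → c = 110010, weight = 3.
  m = 0100 → c = 011011, weight = 4.
  m = 1100 → c = 101001, weight = 3.
  m = 0010 → c = 111001, weight = 4.
  m = 1010 → c = 001011, weight = 3.
  m = 0110 → c = 100010, weight = 2.
  m = 1110 → c = 010000, weight = 1.
  m = 0001 → c = 110111, weight = 5.
  m = 1001 → c = 000101, weight = 2.
  m = 0101 → c = 101100, weight = 3.
  m = 1101 → c = 011110, weight = 4.
  m = 0011 → c = 001110, weight = 3.
  m = 1011 → c = 111100, weight = 4.
  m = 0111 → c = 010101, weight = 3.
  m = 1111 → c = 100111, weight = 4.
Tally weights:
  weight 0: 1 codewords.
  weight 1: 1 codewords.
  weight 2: 2 codewords.
  weight 3: 6 codewords.
  weight 4: 5 codewords.
  weight 5: 1 codewords.
Minimum distance d = smallest w > 0 with A_w > 0 = 1.
Sanity: Σ A_w = 16 = 2^4 = 16 ✓.


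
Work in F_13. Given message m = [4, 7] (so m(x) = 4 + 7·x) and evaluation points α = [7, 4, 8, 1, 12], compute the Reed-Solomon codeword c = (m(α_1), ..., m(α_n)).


c = [1, 6, 8, 11, 10]

Message polynomial: m(x) = 4 + 7·x (mod 13).
For each evaluation point α_i, compute m(α_i) mod 13:
  α_1 = 7: Horner steps 7 → 1, so m(7) = 1.
  α_2 = 4: Horner steps 7 → 6, so m(4) = 6.
  α_3 = 8: Horner steps 7 → 8, so m(8) = 8.
  α_4 = 1: Horner steps 7 → 11, so m(1) = 11.
  α_5 = 12: Horner steps 7 → 10, so m(12) = 10.
Codeword c = [1, 6, 8, 11, 10] ∈ F_13^5.


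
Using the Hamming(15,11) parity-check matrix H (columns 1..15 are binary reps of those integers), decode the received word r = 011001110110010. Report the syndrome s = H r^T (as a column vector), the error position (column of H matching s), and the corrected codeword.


s = (0, 1, 1, 1)^T, error position = 7, corrected codeword c = 011001010110010

Compute s = H r^T mod 2 one row at a time:
  s_1 = 1 + 0 + 1 + 1 + 0 + 0 + 1 + 0 = 4 ≡ 0 (mod 2).
  s_2 = 0 + 0 + 1 + 1 + 0 + 0 + 1 + 0 = 3 ≡ 1 (mod 2).
  s_3 = 1 + 1 + 1 + 1 + 1 + 1 + 1 + 0 = 7 ≡ 1 (mod 2).
  s_4 = 0 + 1 + 0 + 1 + 0 + 1 + 0 + 0 = 3 ≡ 1 (mod 2).
s = (0, 1, 1, 1)^T — this equals column 7 of H (binary 0111), so error is at position 7.
Correct: flip bit 7 of r = 011001110110010 to get c = 011001010110010.


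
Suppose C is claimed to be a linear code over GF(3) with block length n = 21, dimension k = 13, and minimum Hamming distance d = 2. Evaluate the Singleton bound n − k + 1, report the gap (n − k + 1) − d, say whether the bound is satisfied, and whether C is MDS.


Singleton RHS = n − k + 1 = 9, slack = 7, bound satisfied, not MDS.

Singleton bound: d ≤ n − k + 1.
Here n = 21, k = 13, so n − k + 1 = 9.
Given d = 2, check d ≤ 9: YES.
Slack = (n − k + 1) − d = 7.
The code is NOT MDS (slack = 7 > 0).
Description: the claimed parameters are [21, 13, 2]_3; such a code would be non-MDS.


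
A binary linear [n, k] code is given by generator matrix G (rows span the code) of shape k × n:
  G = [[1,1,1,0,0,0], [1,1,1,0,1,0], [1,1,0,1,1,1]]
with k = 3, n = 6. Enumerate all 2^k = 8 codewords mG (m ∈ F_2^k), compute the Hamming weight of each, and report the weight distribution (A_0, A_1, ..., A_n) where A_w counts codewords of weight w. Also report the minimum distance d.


Weight distribution: A_0 = 1, A_1 = 1, A_3 = 2, A_4 = 3, A_5 = 1. Minimum distance d = 1.

Enumerate all 2^3 = 8 messages m ∈ F_2^3.
For each, compute codeword c = mG in F_2^6, then tally its weight.
  m = 000 → c = 000000, weight = 0.
  m = 100 → c = 111000, weight = 3.
  m = 010 → c = 111010, weight = 4.
  m = 110 → c = 000010, weight = 1.
  m = 001 → c = 110111, weight = 5.
  m = 101 → c = 001111, weight = 4.
  m = 011 → c = 001101, weight = 3.
  m = 111 → c = 110101, weight = 4.
Tally weights:
  weight 0: 1 codewords.
  weight 1: 1 codewords.
  weight 3: 2 codewords.
  weight 4: 3 codewords.
  weight 5: 1 codewords.
Minimum distance d = smallest w > 0 with A_w > 0 = 1.
Sanity: Σ A_w = 8 = 2^3 = 8 ✓.


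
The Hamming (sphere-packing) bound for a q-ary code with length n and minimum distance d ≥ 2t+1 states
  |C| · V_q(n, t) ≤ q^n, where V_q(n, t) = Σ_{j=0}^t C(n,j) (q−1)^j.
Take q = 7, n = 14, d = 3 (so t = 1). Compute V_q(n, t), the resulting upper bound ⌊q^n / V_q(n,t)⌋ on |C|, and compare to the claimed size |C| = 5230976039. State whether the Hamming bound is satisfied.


V_q(n, t) = 85, q^n = 678223072849, Hamming bound = 7979094974, |C| = 5230976039 ≤ bound (satisfied).

Step 1: Compute V_q(n, t) = Σ_{j=0}^1 C(n, j) (q−1)^j.
  j = 0: C(14,0)·(6)^0 = 1·1 = 1.
  j = 1: C(14,1)·(6)^1 = 14·6 = 84.
  V_q(n, t) = 1 + 84 = 85.
Step 2: q^n = 7^14 = 678223072849.
Step 3: Hamming bound ⌊q^n / V_q(n,t)⌋ = ⌊678223072849/85⌋ = 7979094974.
Step 4: Compare |C| = 5230976039 to 7979094974: satisfied.
The claimed |C| lies below the Hamming bound.


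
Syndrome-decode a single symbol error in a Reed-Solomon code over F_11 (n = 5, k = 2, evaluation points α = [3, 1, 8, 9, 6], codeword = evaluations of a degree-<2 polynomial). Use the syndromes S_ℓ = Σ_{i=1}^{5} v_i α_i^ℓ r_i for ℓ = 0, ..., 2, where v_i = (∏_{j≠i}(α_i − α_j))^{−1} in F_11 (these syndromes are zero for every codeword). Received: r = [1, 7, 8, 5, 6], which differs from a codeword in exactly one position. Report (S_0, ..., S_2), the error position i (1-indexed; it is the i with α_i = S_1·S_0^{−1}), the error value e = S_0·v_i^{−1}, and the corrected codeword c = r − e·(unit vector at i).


S = (7, 9, 10), error at position 5, error magnitude e = 3, c = [1, 7, 8, 5, 3].

Step 1: column multipliers v_i = (∏_{j≠i}(α_i − α_j))^{−1} mod 11.
  i = 1 (α = 3): (3−1)(3−8)(3−9)(3−6) = 2·(−5)·(−6)·(−3) = −180 ≡ 7, so v_1 = 7^{−1} = 8 (mod 11).
  i = 2 (α = 1): (1−3)(1−8)(1−9)(1−6) = (−2)·(−7)·(−8)·(−5) = 560 ≡ 10, so v_2 = 10^{−1} = 10 (mod 11).
  i = 3 (α = 8): (8−3)(8−1)(8−9)(8−6) = 5·7·(−1)·2 = −70 ≡ 7, so v_3 = 7^{−1} = 8 (mod 11).
  i = 4 (α = 9): (9−3)(9−1)(9−8)(9−6) = 6·8·1·3 = 144 ≡ 1, so v_4 = 1^{−1} = 1 (mod 11).
  i = 5 (α = 6): (6−3)(6−1)(6−8)(6−9) = 3·5·(−2)·(−3) = 90 ≡ 2, so v_5 = 2^{−1} = 6 (mod 11).
  v = [8, 10, 8, 1, 6].
Step 2: syndromes of r = [1, 7, 8, 5, 6] (all sums mod 11).
  S_0 = Σ v_i r_i = 8·1 + 10·7 + 8·8 + 1·5 + 6·6 = 183 ≡ 7.
  S_1 = Σ v_i α_i r_i = 8·3·1 + 10·1·7 + 8·8·8 + 1·9·5 + 6·6·6 = 867 ≡ 9.
  α_i^2 mod 11 = [9, 1, 9, 4, 3].
  S_2 = Σ v_i α_i^2 r_i = 8·9·1 + 10·1·7 + 8·9·8 + 1·4·5 + 6·3·6 = 846 ≡ 10.
  S = (7, 9, 10) ≠ 0, so r is not a codeword (an error is present).
Step 3: locate the error. For a single error e at position i, S_ℓ = v_i·e·α_i^ℓ, so α_err = S_1/S_0.
  S_0^{−1} = 7^{−1} = 8 (mod 11), so α_err = 9·8 = 72 ≡ 6 = α_5. Error position i = 5.
  Consistency check: S_2/S_1 = 10·5 = 50 ≡ 6 = α_err ✓ (single-error assumption holds).
Step 4: error magnitude e = S_0/v_5 = S_0·∏_{j≠5}(α_5 − α_j) = 7·2 = 14 ≡ 3 (mod 11).
Step 5: correct position 5: c_5 = r_5 − e = 6 − 3 ≡ 3 (mod 11). Hence c = [1, 7, 8, 5, 3].
  Check: interpolating c through the α_i gives m(x) = 10 + 8·x (degree < 2) with m(α_i) = c_i for every i, so c is indeed a codeword.


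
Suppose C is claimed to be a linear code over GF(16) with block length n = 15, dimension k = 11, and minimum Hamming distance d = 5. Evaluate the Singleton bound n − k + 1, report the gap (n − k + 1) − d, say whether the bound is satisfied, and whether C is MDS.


Singleton RHS = n − k + 1 = 5, slack = 0, bound satisfied, MDS.

Singleton bound: d ≤ n − k + 1.
Here n = 15, k = 11, so n − k + 1 = 5.
Given d = 5, check d ≤ 5: YES.
Slack = (n − k + 1) − d = 0.
The code is MDS (slack = 0).
Description: the claimed parameters are [15, 11, 5]_16; such a code would be MDS (meets Singleton bound).


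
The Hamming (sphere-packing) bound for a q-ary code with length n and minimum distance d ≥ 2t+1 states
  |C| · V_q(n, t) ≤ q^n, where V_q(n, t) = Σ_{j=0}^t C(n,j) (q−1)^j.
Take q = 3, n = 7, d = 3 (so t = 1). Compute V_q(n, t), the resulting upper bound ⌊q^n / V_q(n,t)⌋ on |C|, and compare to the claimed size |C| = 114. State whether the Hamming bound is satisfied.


V_q(n, t) = 15, q^n = 2187, Hamming bound = 145, |C| = 114 ≤ bound (satisfied).

Step 1: Compute V_q(n, t) = Σ_{j=0}^1 C(n, j) (q−1)^j.
  j = 0: C(7,0)·(2)^0 = 1·1 = 1.
  j = 1: C(7,1)·(2)^1 = 7·2 = 14.
  V_q(n, t) = 1 + 14 = 15.
Step 2: q^n = 3^7 = 2187.
Step 3: Hamming bound ⌊q^n / V_q(n,t)⌋ = ⌊2187/15⌋ = 145.
Step 4: Compare |C| = 114 to 145: satisfied.
The claimed |C| lies below the Hamming bound.


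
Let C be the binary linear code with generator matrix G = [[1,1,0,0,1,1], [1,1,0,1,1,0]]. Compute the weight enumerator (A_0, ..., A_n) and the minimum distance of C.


Weight distribution: A_0 = 1, A_2 = 1, A_4 = 2. Minimum distance d = 2.

Enumerate all 2^2 = 4 messages m ∈ F_2^2.
For each, compute codeword c = mG in F_2^6, then tally its weight.
  m = 00 → c = 000000, weight = 0.
  m = 10 → c = 110011, weight = 4.
  m = 01 → c = 110110, weight = 4.
  m = 11 → c = 000101, weight = 2.
Tally weights:
  weight 0: 1 codewords.
  weight 2: 1 codewords.
  weight 4: 2 codewords.
Minimum distance d = smallest w > 0 with A_w > 0 = 2.
Sanity: Σ A_w = 4 = 2^2 = 4 ✓.


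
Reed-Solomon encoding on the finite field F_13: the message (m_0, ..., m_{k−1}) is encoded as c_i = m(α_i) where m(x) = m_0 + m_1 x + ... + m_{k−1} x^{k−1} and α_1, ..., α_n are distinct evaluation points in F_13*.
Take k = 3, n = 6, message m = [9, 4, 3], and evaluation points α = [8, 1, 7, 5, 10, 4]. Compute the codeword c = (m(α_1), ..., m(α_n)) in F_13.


c = [12, 3, 2, 0, 11, 8]

Message polynomial: m(x) = 9 + 4·x + 3·x^2 (mod 13).
For each evaluation point α_i, compute m(α_i) mod 13:
  α_1 = 8: Horner steps 3 → 2 → 12, so m(8) = 12.
  α_2 = 1: Horner steps 3 → 7 → 3, so m(1) = 3.
  α_3 = 7: Horner steps 3 → 12 → 2, so m(7) = 2.
  α_4 = 5: Horner steps 3 → 6 → 0, so m(5) = 0.
  α_5 = 10: Horner steps 3 → 8 → 11, so m(10) = 11.
  α_6 = 4: Horner steps 3 → 3 → 8, so m(4) = 8.
Codeword c = [12, 3, 2, 0, 11, 8] ∈ F_13^6.
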